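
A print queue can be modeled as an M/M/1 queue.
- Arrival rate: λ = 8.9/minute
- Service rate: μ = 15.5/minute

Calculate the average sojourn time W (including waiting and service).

First, compute utilization: ρ = λ/μ = 8.9/15.5 = 0.5742
For M/M/1: W = 1/(μ-λ)
W = 1/(15.5-8.9) = 1/6.60
W = 0.1515 minutes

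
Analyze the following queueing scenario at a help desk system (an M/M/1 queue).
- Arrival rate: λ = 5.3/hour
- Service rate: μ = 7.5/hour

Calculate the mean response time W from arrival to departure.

First, compute utilization: ρ = λ/μ = 5.3/7.5 = 0.7067
For M/M/1: W = 1/(μ-λ)
W = 1/(7.5-5.3) = 1/2.20
W = 0.4545 hours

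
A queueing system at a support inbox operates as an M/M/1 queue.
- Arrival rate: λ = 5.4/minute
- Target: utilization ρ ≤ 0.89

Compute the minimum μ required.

ρ = λ/μ, so μ = λ/ρ
μ ≥ 5.4/0.89 = 6.0674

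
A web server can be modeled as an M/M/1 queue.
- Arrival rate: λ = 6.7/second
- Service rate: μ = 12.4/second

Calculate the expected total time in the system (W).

First, compute utilization: ρ = λ/μ = 6.7/12.4 = 0.5403
For M/M/1: W = 1/(μ-λ)
W = 1/(12.4-6.7) = 1/5.70
W = 0.1754 seconds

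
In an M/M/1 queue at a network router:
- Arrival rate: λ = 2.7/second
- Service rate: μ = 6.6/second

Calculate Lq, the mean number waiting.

ρ = λ/μ = 2.7/6.6 = 0.4091
For M/M/1: Lq = λ²/(μ(μ-λ))
Lq = 7.29/(6.6 × 3.90)
Lq = 0.2832 packets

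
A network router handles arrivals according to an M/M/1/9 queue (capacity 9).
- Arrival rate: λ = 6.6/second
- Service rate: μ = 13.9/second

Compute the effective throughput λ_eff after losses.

ρ = λ/μ = 6.6/13.9 = 0.47482
P₀ = (1-ρ)/(1-ρ^(K+1)) = (1-0.47482)/(1-0.47482^10) = 0.5252/0.9994 = 0.5255
P_K = P₀×ρ^K = 0.525486 × 0.47482^9 = 0.525486 × 0.00122676 = 0.0006446
λ_eff = λ(1-P_K) = 6.6 × (1 - 0.0006446) = 6.6 × 0.999355 = 6.5957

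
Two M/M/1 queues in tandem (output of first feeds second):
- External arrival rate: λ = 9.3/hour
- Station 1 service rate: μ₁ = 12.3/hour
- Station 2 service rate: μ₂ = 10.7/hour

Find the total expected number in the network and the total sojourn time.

By Jackson's theorem, each station behaves as independent M/M/1.
Station 1: ρ₁ = 9.3/12.3 = 0.7561, L₁ = ρ₁/(1-ρ₁) = λ/(μ₁-λ) = 9.3/3.00 = 3.1000
Station 2: ρ₂ = 9.3/10.7 = 0.8692, L₂ = ρ₂/(1-ρ₂) = λ/(μ₂-λ) = 9.3/1.40 = 6.6429
Total: L = L₁ + L₂ = 3.1000 + 6.6429 = 9.7429
W = L/λ = 9.7429/9.3 = 1.0476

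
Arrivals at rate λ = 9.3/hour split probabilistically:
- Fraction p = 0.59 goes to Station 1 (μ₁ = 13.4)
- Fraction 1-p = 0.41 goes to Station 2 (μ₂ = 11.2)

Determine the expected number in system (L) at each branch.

Effective rates: λ₁ = 9.3×0.59 = 5.487, λ₂ = 9.3×0.41 = 3.813
Station 1: ρ₁ = 5.487/13.4 = 0.40948, L₁ = ρ₁/(1-ρ₁) = 0.40948/(1-0.40948) = 0.6934
Station 2: ρ₂ = 3.813/11.2 = 0.34045, L₂ = ρ₂/(1-ρ₂) = 0.34045/(1-0.34045) = 0.5162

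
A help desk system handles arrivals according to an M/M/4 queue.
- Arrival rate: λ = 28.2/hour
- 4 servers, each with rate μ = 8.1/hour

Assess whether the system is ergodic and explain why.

Stability requires ρ = λ/(cμ) < 1
ρ = 28.2/(4 × 8.1) = 28.2/32.40 = 0.8704
Since 0.8704 < 1, the system is STABLE.
The servers are busy 87.04% of the time.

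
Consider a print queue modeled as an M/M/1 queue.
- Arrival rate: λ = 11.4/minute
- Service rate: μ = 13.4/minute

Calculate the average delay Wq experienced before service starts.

First, compute utilization: ρ = λ/μ = 11.4/13.4 = 0.8507
For M/M/1: Wq = λ/(μ(μ-λ))
Wq = 11.4/(13.4 × (13.4-11.4))
Wq = 11.4/(13.4 × 2.00)
Wq = 0.4254 minutes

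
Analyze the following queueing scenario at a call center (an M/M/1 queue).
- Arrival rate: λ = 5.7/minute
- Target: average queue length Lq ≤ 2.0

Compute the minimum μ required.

For M/M/1: Lq = λ²/(μ(μ-λ))
Need Lq ≤ 2.0, i.e. μ(μ-λ) ≥ λ²/2.0
μ² - 5.7μ - 32.49/2.0 ≥ 0  →  μ² - 5.7μ - 16.2450 ≥ 0
Quadratic formula (positive root): μ = [λ + √(λ² + 4×16.2450)]/2
Discriminant: 32.49 + 4×16.2450 = 97.4700, √97.4700 = 9.87269
μ ≥ (5.7 + 9.87269)/2 = 7.7863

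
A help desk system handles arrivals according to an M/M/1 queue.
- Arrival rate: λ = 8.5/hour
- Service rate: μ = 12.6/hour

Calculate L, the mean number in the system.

ρ = λ/μ = 8.5/12.6 = 0.6746
For M/M/1: L = λ/(μ-λ)
L = 8.5/(12.6-8.5) = 8.5/4.10
L = 2.0732 tickets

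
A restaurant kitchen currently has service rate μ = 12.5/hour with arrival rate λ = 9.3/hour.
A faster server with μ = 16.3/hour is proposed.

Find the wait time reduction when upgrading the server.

System 1: ρ₁ = 9.3/12.5 = 0.7440, W₁ = 1/(12.5-9.3) = 0.312500
System 2: ρ₂ = 9.3/16.3 = 0.5706, W₂ = 1/(16.3-9.3) = 0.142857
Improvement: (W₁-W₂)/W₁ = (0.312500-0.142857)/0.312500 = 54.29%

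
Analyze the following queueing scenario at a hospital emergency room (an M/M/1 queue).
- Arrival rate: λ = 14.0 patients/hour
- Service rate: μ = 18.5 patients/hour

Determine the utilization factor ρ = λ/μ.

Server utilization: ρ = λ/μ
ρ = 14.0/18.5 = 0.7568
The server is busy 75.68% of the time.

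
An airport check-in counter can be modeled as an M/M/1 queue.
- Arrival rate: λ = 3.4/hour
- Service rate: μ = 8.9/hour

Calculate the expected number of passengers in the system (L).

ρ = λ/μ = 3.4/8.9 = 0.3820
For M/M/1: L = λ/(μ-λ)
L = 3.4/(8.9-3.4) = 3.4/5.50
L = 0.6182 passengers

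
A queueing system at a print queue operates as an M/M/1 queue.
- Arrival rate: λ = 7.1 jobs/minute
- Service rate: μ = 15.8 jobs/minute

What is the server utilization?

Server utilization: ρ = λ/μ
ρ = 7.1/15.8 = 0.4494
The server is busy 44.94% of the time.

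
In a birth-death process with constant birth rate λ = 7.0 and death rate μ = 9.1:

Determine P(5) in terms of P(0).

For constant rates: P(n)/P(0) = (λ/μ)^n
P(5)/P(0) = (7.0/9.1)^5 = 0.7692^5 = 0.2693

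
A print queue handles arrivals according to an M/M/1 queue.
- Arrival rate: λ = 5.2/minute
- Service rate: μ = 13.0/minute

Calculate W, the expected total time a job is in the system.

First, compute utilization: ρ = λ/μ = 5.2/13.0 = 0.4000
For M/M/1: W = 1/(μ-λ)
W = 1/(13.0-5.2) = 1/7.80
W = 0.1282 minutes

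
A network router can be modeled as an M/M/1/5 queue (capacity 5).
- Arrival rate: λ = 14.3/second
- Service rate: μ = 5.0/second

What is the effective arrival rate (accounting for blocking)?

ρ = λ/μ = 14.3/5.0 = 2.8600
P₀ = (1-ρ)/(1-ρ^(K+1)) = (1-2.8600)/(1-2.8600^6) = -1.8600/-546.2631 = 0.003405
P_K = P₀×ρ^K = 0.003405 × 2.8600^5 = 0.003405 × 191.3507 = 0.6515
λ_eff = λ(1-P_K) = 14.3 × (1 - 0.65154) = 14.3 × 0.34846 = 4.9830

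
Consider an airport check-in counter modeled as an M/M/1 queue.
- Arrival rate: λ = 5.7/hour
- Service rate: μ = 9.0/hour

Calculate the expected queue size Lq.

ρ = λ/μ = 5.7/9.0 = 0.6333
For M/M/1: Lq = λ²/(μ(μ-λ))
Lq = 32.49/(9.0 × 3.30)
Lq = 1.0939 passengers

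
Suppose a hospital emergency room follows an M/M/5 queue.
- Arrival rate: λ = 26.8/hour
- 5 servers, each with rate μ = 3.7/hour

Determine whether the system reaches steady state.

Stability requires ρ = λ/(cμ) < 1
ρ = 26.8/(5 × 3.7) = 26.8/18.50 = 1.4486
Since 1.4486 ≥ 1, the system is UNSTABLE.
Need c > λ/μ = 26.8/3.7 = 7.24.
Minimum servers needed: c = 8.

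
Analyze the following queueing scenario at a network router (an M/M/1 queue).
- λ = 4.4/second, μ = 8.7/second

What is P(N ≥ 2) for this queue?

ρ = λ/μ = 4.4/8.7 = 0.50575
P(N ≥ n) = ρⁿ
P(N ≥ 2) = 0.50575^2
P(N ≥ 2) = 0.2558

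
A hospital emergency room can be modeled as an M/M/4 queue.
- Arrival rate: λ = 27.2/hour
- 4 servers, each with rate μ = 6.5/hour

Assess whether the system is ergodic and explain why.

Stability requires ρ = λ/(cμ) < 1
ρ = 27.2/(4 × 6.5) = 27.2/26.00 = 1.0462
Since 1.0462 ≥ 1, the system is UNSTABLE.
Need c > λ/μ = 27.2/6.5 = 4.18.
Minimum servers needed: c = 5.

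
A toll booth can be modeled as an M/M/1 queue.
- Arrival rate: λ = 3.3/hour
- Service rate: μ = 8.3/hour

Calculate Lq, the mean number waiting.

ρ = λ/μ = 3.3/8.3 = 0.3976
For M/M/1: Lq = λ²/(μ(μ-λ))
Lq = 10.89/(8.3 × 5.00)
Lq = 0.2624 vehicles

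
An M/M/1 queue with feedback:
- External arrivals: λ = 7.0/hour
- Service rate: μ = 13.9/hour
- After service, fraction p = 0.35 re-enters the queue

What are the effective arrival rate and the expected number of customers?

Effective arrival rate: λ_eff = λ/(1-p) = 7.0/(1-0.35) = 7.0/0.65 = 10.76923
ρ = λ_eff/μ = 10.76923/13.9 = 0.774765
L = ρ/(1-ρ) = 0.774765/(1-0.774765) = 3.4398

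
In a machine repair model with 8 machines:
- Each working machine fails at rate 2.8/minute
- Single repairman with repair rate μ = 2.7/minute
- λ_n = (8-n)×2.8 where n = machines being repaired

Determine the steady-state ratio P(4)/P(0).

P(4)/P(0) = ∏_{i=0}^{4-1} λ_i/μ_{i+1}
= (8-0)×2.8/2.7 × (8-1)×2.8/2.7 × (8-2)×2.8/2.7 × (8-3)×2.8/2.7
= 1943.0606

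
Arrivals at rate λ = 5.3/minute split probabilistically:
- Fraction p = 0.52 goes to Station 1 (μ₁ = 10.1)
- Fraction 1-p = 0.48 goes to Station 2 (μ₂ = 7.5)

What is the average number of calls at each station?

Effective rates: λ₁ = 5.3×0.52 = 2.756, λ₂ = 5.3×0.48 = 2.544
Station 1: ρ₁ = 2.756/10.1 = 0.2729, L₁ = ρ₁/(1-ρ₁) = 0.2729/(1-0.2729) = 0.3753
Station 2: ρ₂ = 2.544/7.5 = 0.3392, L₂ = ρ₂/(1-ρ₂) = 0.3392/(1-0.3392) = 0.5133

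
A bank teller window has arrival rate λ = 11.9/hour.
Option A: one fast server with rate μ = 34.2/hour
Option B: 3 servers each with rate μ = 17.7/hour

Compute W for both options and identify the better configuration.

Option A: single server μ = 34.2 (M/M/1)
  ρ_A = 11.9/34.2 = 0.3480
  W_A = 1/(μ-λ) = 1/(34.2-11.9) = 1/22.30 = 0.04484

Option B: 3 servers μ = 17.7 (M/M/3)
  ρ_B = λ/(cμ) = 11.9/(3×17.7) = 0.2241
  Offered load a = λ/μ = cρ = 11.9/17.7 = 0.6723
  P₀ = [ Σₙ₌₀^2 aⁿ/n! + a^3/(3!(1-ρ)) ]⁻¹
  Σ = a^0/0! + a^1/1! + a^2/2! = 1.0000 + 0.6723 + 0.2260 = 1.8983
  a^3/(3!(1-ρ)) = 0.3039/(6 × 0.7759) = 0.06528
  P₀ = 1/(1.8983 + 0.06528) = 0.5093
  Lq = P₀·a^3·ρ / (3!(1-ρ)²) = 0.50927 × 0.30389 × 0.22411 / (6 × 0.60201) = 0.009602
  Wq_B = Lq/λ = 0.0096021/11.9 = 0.00080690
  W_B = Wq_B + 1/μ = 0.00080690 + 0.056497 = 0.05730

Since W_A = 0.04484 < W_B = 0.05730, Option A (single fast server) has the shorter time in system.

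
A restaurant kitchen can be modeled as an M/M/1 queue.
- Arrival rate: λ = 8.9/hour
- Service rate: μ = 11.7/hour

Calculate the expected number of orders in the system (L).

ρ = λ/μ = 8.9/11.7 = 0.7607
For M/M/1: L = λ/(μ-λ)
L = 8.9/(11.7-8.9) = 8.9/2.80
L = 3.1786 orders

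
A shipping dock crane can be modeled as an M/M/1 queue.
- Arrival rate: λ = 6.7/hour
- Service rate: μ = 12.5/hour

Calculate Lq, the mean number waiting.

ρ = λ/μ = 6.7/12.5 = 0.5360
For M/M/1: Lq = λ²/(μ(μ-λ))
Lq = 44.89/(12.5 × 5.80)
Lq = 0.6192 containers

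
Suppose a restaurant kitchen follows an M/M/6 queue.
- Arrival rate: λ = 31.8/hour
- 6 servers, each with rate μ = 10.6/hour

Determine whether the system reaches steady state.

Stability requires ρ = λ/(cμ) < 1
ρ = 31.8/(6 × 10.6) = 31.8/63.60 = 0.5000
Since 0.5000 < 1, the system is STABLE.
The servers are busy 50.00% of the time.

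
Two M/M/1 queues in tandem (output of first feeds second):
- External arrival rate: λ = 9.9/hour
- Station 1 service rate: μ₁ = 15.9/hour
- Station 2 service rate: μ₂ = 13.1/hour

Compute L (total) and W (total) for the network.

By Jackson's theorem, each station behaves as independent M/M/1.
Station 1: ρ₁ = 9.9/15.9 = 0.6226, L₁ = ρ₁/(1-ρ₁) = λ/(μ₁-λ) = 9.9/6.00 = 1.6500
Station 2: ρ₂ = 9.9/13.1 = 0.7557, L₂ = ρ₂/(1-ρ₂) = λ/(μ₂-λ) = 9.9/3.20 = 3.0938
Total: L = L₁ + L₂ = 1.6500 + 3.0938 = 4.7438
W = L/λ = 4.7438/9.9 = 0.4792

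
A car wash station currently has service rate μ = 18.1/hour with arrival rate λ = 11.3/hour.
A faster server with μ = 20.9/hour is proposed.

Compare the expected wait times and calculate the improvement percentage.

System 1: ρ₁ = 11.3/18.1 = 0.6243, W₁ = 1/(18.1-11.3) = 0.147059
System 2: ρ₂ = 11.3/20.9 = 0.5407, W₂ = 1/(20.9-11.3) = 0.104167
Improvement: (W₁-W₂)/W₁ = (0.147059-0.104167)/0.147059 = 29.17%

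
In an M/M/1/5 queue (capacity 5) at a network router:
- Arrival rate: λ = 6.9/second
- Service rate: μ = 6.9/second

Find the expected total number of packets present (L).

ρ = λ/μ = 6.9/6.9 = 1 exactly.
With ρ = 1 the usual (1-ρ)/(1-ρ^(K+1)) form is 0/0; instead every state 0..K is equally likely.
P₀ = 1/(K+1) = 1/6 = 0.1667
P_K = P₀×ρ^K = P₀ = 0.1667
L = K/2 = 5/2 = 2.5000 packets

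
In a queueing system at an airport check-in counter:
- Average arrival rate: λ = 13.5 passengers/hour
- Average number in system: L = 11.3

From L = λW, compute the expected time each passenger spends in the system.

Little's Law: L = λW, so W = L/λ
W = 11.3/13.5 = 0.8370 hours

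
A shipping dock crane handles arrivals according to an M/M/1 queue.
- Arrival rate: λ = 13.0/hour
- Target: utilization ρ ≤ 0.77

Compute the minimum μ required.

ρ = λ/μ, so μ = λ/ρ
μ ≥ 13.0/0.77 = 16.8831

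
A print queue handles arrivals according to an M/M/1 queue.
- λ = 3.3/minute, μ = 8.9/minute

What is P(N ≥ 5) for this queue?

ρ = λ/μ = 3.3/8.9 = 0.370787
P(N ≥ n) = ρⁿ
P(N ≥ 5) = 0.370787^5
P(N ≥ 5) = 0.007008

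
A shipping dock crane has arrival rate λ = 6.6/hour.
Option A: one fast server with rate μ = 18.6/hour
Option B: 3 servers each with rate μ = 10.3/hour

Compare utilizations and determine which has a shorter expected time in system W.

Option A: single server μ = 18.6 (M/M/1)
  ρ_A = 6.6/18.6 = 0.3548
  W_A = 1/(μ-λ) = 1/(18.6-6.6) = 1/12.00 = 0.08333

Option B: 3 servers μ = 10.3 (M/M/3)
  ρ_B = λ/(cμ) = 6.6/(3×10.3) = 0.2136
  Offered load a = λ/μ = cρ = 6.6/10.3 = 0.6408
  P₀ = [ Σₙ₌₀^2 aⁿ/n! + a^3/(3!(1-ρ)) ]⁻¹
  Σ = a^0/0! + a^1/1! + a^2/2! = 1.0000 + 0.6408 + 0.2053 = 1.8461
  a^3/(3!(1-ρ)) = 0.2631/(6 × 0.7864) = 0.05576
  P₀ = 1/(1.8461 + 0.05576) = 0.5258
  Lq = P₀·a^3·ρ / (3!(1-ρ)²) = 0.52581 × 0.26310 × 0.21359 / (6 × 0.61844) = 0.007963
  Wq_B = Lq/λ = 0.007963/6.6 = 0.0012065
  W_B = Wq_B + 1/μ = 0.0012065 + 0.097087 = 0.09829

Since W_A = 0.08333 < W_B = 0.09829, Option A (single fast server) has the shorter time in system.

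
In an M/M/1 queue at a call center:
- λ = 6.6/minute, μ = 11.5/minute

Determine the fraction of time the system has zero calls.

ρ = λ/μ = 6.6/11.5 = 0.5739
P(0) = 1 - ρ = 1 - 0.5739 = 0.4261
The server is idle 42.61% of the time.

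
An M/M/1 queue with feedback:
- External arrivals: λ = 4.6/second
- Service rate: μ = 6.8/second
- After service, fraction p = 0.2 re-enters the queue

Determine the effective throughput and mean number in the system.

Effective arrival rate: λ_eff = λ/(1-p) = 4.6/(1-0.2) = 4.6/0.80 = 5.7500
ρ = λ_eff/μ = 5.7500/6.8 = 0.845588
L = ρ/(1-ρ) = 0.845588/(1-0.845588) = 5.4762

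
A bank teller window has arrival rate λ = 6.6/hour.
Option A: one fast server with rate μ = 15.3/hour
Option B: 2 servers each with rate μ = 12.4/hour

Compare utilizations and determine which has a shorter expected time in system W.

Option A: single server μ = 15.3 (M/M/1)
  ρ_A = 6.6/15.3 = 0.4314
  W_A = 1/(μ-λ) = 1/(15.3-6.6) = 1/8.70 = 0.1149

Option B: 2 servers μ = 12.4 (M/M/2)
  ρ_B = λ/(cμ) = 6.6/(2×12.4) = 0.2661
  Offered load a = λ/μ = cρ = 6.6/12.4 = 0.5323
  P₀ = [ Σₙ₌₀^1 aⁿ/n! + a^2/(2!(1-ρ)) ]⁻¹
  Σ = a^0/0! + a^1/1! = 1.0000 + 0.5323 = 1.5323
  a^2/(2!(1-ρ)) = 0.2833/(2 × 0.7339) = 0.1930
  P₀ = 1/(1.5323 + 0.1930) = 0.5796
  Lq = P₀·a^2·ρ / (2!(1-ρ)²) = 0.57962 × 0.28330 × 0.26613 / (2 × 0.53857) = 0.04057
  Wq_B = Lq/λ = 0.04057/6.6 = 0.0061470
  W_B = Wq_B + 1/μ = 0.0061470 + 0.080645 = 0.08679

Since W_B = 0.08679 < W_A = 0.1149, Option B (multiple servers) has the shorter time in system.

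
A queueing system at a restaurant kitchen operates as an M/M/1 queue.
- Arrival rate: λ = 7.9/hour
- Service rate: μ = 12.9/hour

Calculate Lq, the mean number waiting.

ρ = λ/μ = 7.9/12.9 = 0.6124
For M/M/1: Lq = λ²/(μ(μ-λ))
Lq = 62.41/(12.9 × 5.00)
Lq = 0.9676 orders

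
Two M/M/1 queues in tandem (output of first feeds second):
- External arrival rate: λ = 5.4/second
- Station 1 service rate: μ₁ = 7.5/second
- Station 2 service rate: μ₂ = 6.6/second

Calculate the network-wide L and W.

By Jackson's theorem, each station behaves as independent M/M/1.
Station 1: ρ₁ = 5.4/7.5 = 0.7200, L₁ = ρ₁/(1-ρ₁) = λ/(μ₁-λ) = 5.4/2.10 = 2.5714
Station 2: ρ₂ = 5.4/6.6 = 0.8182, L₂ = ρ₂/(1-ρ₂) = λ/(μ₂-λ) = 5.4/1.20 = 4.5000
Total: L = L₁ + L₂ = 2.5714 + 4.5000 = 7.0714
W = L/λ = 7.0714/5.4 = 1.3095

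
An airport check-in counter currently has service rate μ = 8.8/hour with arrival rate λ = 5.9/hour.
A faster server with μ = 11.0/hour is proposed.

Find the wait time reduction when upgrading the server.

System 1: ρ₁ = 5.9/8.8 = 0.6705, W₁ = 1/(8.8-5.9) = 0.34483
System 2: ρ₂ = 5.9/11.0 = 0.5364, W₂ = 1/(11.0-5.9) = 0.19608
Improvement: (W₁-W₂)/W₁ = (0.34483-0.19608)/0.34483 = 43.14%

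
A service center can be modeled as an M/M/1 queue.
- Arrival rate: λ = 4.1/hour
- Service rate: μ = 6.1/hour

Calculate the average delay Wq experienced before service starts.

First, compute utilization: ρ = λ/μ = 4.1/6.1 = 0.6721
For M/M/1: Wq = λ/(μ(μ-λ))
Wq = 4.1/(6.1 × (6.1-4.1))
Wq = 4.1/(6.1 × 2.00)
Wq = 0.3361 hours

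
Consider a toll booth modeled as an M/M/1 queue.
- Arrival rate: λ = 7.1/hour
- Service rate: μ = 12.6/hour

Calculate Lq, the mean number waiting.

ρ = λ/μ = 7.1/12.6 = 0.5635
For M/M/1: Lq = λ²/(μ(μ-λ))
Lq = 50.41/(12.6 × 5.50)
Lq = 0.7274 vehicles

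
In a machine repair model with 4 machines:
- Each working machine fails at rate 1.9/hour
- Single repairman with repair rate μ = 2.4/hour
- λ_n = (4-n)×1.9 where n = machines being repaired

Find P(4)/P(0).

P(4)/P(0) = ∏_{i=0}^{4-1} λ_i/μ_{i+1}
= (4-0)×1.9/2.4 × (4-1)×1.9/2.4 × (4-2)×1.9/2.4 × (4-3)×1.9/2.4
= 9.4272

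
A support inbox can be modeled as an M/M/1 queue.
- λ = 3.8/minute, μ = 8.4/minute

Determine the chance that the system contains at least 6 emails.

ρ = λ/μ = 3.8/8.4 = 0.45238
P(N ≥ n) = ρⁿ
P(N ≥ 6) = 0.45238^6
P(N ≥ 6) = 0.008571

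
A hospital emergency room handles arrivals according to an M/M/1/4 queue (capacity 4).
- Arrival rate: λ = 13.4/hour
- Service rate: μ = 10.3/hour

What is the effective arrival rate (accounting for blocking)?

ρ = λ/μ = 13.4/10.3 = 1.3010
P₀ = (1-ρ)/(1-ρ^(K+1)) = (1-1.3010)/(1-1.3010^5) = -0.3010/-2.7272 = 0.1104
P_K = P₀×ρ^K = 0.11037 × 1.3010^4 = 0.11037 × 2.8649 = 0.3162
λ_eff = λ(1-P_K) = 13.4 × (1 - 0.316183) = 13.4 × 0.683817 = 9.1631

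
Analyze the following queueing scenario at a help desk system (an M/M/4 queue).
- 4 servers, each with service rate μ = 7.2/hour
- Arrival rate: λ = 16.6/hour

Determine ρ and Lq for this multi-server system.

Traffic intensity: ρ = λ/(cμ) = 16.6/(4×7.2) = 0.5764
Since ρ = 0.5764 < 1, system is stable.
Offered load a = λ/μ = cρ = 16.6/7.2 = 2.3056
P₀ = [ Σₙ₌₀^3 aⁿ/n! + a^4/(4!(1-ρ)) ]⁻¹
Σ = a^0/0! + a^1/1! + a^2/2! + a^3/3! = 1.00000 + 2.30556 + 2.65779 + 2.04256 = 8.0059
a^4/(4!(1-ρ)) = 28.2555/(24 × 0.42361) = 2.7792
P₀ = 1/(8.0059 + 2.7792) = 0.09272
Lq = P₀·a^4·ρ / (4!(1-ρ)²) = 0.092720 × 28.2555 × 0.57639 / (24 × 0.17945) = 0.3506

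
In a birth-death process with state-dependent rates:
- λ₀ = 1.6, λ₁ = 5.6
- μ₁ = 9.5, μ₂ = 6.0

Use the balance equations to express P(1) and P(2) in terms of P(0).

Balance equations:
State 0: λ₀P₀ = μ₁P₁ → P₁ = (λ₀/μ₁)P₀ = (1.6/9.5)P₀ = 0.1684P₀
State 1: P₂ = (λ₀λ₁)/(μ₁μ₂)P₀ = (1.6×5.6)/(9.5×6.0)P₀ = 0.1572P₀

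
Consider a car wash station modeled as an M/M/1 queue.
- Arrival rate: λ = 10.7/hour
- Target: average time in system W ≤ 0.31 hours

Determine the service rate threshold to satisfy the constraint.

For M/M/1: W = 1/(μ-λ)
Need W ≤ 0.31, so 1/(μ-λ) ≤ 0.31
μ - λ ≥ 1/0.31 = 3.2258
μ ≥ 10.7 + 3.2258 = 13.9258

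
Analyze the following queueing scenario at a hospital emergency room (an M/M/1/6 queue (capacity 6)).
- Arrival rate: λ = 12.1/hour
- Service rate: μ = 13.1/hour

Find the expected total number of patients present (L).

ρ = λ/μ = 12.1/13.1 = 0.92366
P₀ = (1-ρ)/(1-ρ^(K+1)) = (1-0.92366)/(1-0.92366^7) = 0.07634/0.4264 = 0.1790
P_K = P₀×ρ^K = 0.1790 × 0.92366^6 = 0.1790 × 0.6210 = 0.1112
L = ρ[1 - (K+1)ρ^K + Kρ^(K+1)] / [(1-ρ)(1-ρ^(K+1))]
L = 0.92366 × (1 - 7×0.620973 + 6×0.573568) / ((1 - 0.92366) × (1 - 0.573568)) = 2.6840 patients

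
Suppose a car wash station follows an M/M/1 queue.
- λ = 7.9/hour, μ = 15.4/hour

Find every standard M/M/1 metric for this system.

Step 1: ρ = λ/μ = 7.9/15.4 = 0.5130
Step 2: L = λ/(μ-λ) = 7.9/7.50 = 1.0533
Step 3: Lq = λ²/(μ(μ-λ)) = 62.41/(15.4×7.50) = 0.5403
Step 4: W = 1/(μ-λ) = 1/7.50 = 0.13333
Step 5: Wq = λ/(μ(μ-λ)) = 7.9/(15.4×7.50) = 0.06840
Step 6: P(0) = 1-ρ = 0.4870
Verify: L = λW = 7.9×0.13333 = 1.0533 ✔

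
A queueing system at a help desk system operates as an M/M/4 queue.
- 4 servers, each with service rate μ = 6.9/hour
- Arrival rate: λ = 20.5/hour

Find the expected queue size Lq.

Traffic intensity: ρ = λ/(cμ) = 20.5/(4×6.9) = 0.7428
Since ρ = 0.7428 < 1, system is stable.
Offered load a = λ/μ = cρ = 20.5/6.9 = 2.9710
P₀ = [ Σₙ₌₀^3 aⁿ/n! + a^4/(4!(1-ρ)) ]⁻¹
Σ = a^0/0! + a^1/1! + a^2/2! + a^3/3! = 1.0000 + 2.9710 + 4.4135 + 4.3708 = 12.7553
a^4/(4!(1-ρ)) = 77.9146/(24 × 0.257246) = 12.6200
P₀ = 1/(12.7553 + 12.6200) = 0.03941
Lq = P₀·a^4·ρ / (4!(1-ρ)²) = 0.03941 × 77.9146 × 0.7428 / (24 × 0.06618) = 1.4360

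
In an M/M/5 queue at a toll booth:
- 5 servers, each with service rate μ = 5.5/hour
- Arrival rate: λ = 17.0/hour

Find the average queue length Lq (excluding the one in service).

Traffic intensity: ρ = λ/(cμ) = 17.0/(5×5.5) = 0.6182
Since ρ = 0.6182 < 1, system is stable.
Offered load a = λ/μ = cρ = 17.0/5.5 = 3.0909
P₀ = [ Σₙ₌₀^4 aⁿ/n! + a^5/(5!(1-ρ)) ]⁻¹
Σ = a^0/0! + a^1/1! + a^2/2! + a^3/3! + a^4/4! = 1.00000 + 3.09091 + 4.77686 + 4.92161 + 3.80306 = 17.5924
a^5/(5!(1-ρ)) = 282.1182/(120 × 0.38182) = 6.1573
P₀ = 1/(17.5924 + 6.1573) = 0.04211
Lq = P₀·a^5·ρ / (5!(1-ρ)²) = 0.04211 × 282.1182 × 0.6182 / (120 × 0.1458) = 0.4198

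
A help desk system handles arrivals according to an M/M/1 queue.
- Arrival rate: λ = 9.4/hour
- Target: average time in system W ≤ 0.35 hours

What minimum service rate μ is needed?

For M/M/1: W = 1/(μ-λ)
Need W ≤ 0.35, so 1/(μ-λ) ≤ 0.35
μ - λ ≥ 1/0.35 = 2.8571
μ ≥ 9.4 + 2.8571 = 12.2571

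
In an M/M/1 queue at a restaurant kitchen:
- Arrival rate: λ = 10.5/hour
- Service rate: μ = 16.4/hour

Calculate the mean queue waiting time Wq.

First, compute utilization: ρ = λ/μ = 10.5/16.4 = 0.6402
For M/M/1: Wq = λ/(μ(μ-λ))
Wq = 10.5/(16.4 × (16.4-10.5))
Wq = 10.5/(16.4 × 5.90)
Wq = 0.1085 hours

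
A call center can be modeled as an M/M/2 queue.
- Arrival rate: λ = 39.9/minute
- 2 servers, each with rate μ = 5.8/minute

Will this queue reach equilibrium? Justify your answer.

Stability requires ρ = λ/(cμ) < 1
ρ = 39.9/(2 × 5.8) = 39.9/11.60 = 3.4397
Since 3.4397 ≥ 1, the system is UNSTABLE.
Need c > λ/μ = 39.9/5.8 = 6.88.
Minimum servers needed: c = 7.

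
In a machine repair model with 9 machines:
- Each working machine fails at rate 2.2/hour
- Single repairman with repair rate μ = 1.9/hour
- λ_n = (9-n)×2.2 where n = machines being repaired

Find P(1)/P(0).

P(1)/P(0) = ∏_{i=0}^{1-1} λ_i/μ_{i+1}
= (9-0)×2.2/1.9
= 10.4211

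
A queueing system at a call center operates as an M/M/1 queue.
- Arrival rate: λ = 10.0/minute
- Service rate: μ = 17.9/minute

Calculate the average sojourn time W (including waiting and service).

First, compute utilization: ρ = λ/μ = 10.0/17.9 = 0.5587
For M/M/1: W = 1/(μ-λ)
W = 1/(17.9-10.0) = 1/7.90
W = 0.1266 minutes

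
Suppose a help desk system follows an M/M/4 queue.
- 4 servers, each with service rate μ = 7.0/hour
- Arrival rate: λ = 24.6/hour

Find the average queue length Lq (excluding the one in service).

Traffic intensity: ρ = λ/(cμ) = 24.6/(4×7.0) = 0.8786
Since ρ = 0.8786 < 1, system is stable.
Offered load a = λ/μ = cρ = 24.6/7.0 = 3.5143
P₀ = [ Σₙ₌₀^3 aⁿ/n! + a^4/(4!(1-ρ)) ]⁻¹
Σ = a^0/0! + a^1/1! + a^2/2! + a^3/3! = 1.0000 + 3.5143 + 6.1751 + 7.2337 = 17.9231
a^4/(4!(1-ρ)) = 152.5275/(24 × 0.1214286) = 52.3379
P₀ = 1/(17.9231 + 52.3379) = 0.01423
Lq = P₀·a^4·ρ / (4!(1-ρ)²) = 0.0142327 × 152.5275 × 0.878571 / (24 × 0.0147449) = 5.3896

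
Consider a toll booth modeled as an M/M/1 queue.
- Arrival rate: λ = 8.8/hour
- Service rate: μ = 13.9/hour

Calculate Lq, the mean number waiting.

ρ = λ/μ = 8.8/13.9 = 0.6331
For M/M/1: Lq = λ²/(μ(μ-λ))
Lq = 77.44/(13.9 × 5.10)
Lq = 1.0924 vehicles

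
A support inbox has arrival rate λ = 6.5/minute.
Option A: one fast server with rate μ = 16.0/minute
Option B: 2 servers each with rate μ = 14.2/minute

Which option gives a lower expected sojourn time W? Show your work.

Option A: single server μ = 16.0 (M/M/1)
  ρ_A = 6.5/16.0 = 0.4062
  W_A = 1/(μ-λ) = 1/(16.0-6.5) = 1/9.50 = 0.1053

Option B: 2 servers μ = 14.2 (M/M/2)
  ρ_B = λ/(cμ) = 6.5/(2×14.2) = 0.2289
  Offered load a = λ/μ = cρ = 6.5/14.2 = 0.4577
  P₀ = [ Σₙ₌₀^1 aⁿ/n! + a^2/(2!(1-ρ)) ]⁻¹
  Σ = a^0/0! + a^1/1! = 1.0000 + 0.4577 = 1.4577
  a^2/(2!(1-ρ)) = 0.20953/(2 × 0.77113) = 0.1359
  P₀ = 1/(1.4577 + 0.1359) = 0.6275
  Lq = P₀·a^2·ρ / (2!(1-ρ)²) = 0.6275 × 0.2095 × 0.2289 / (2 × 0.5946) = 0.02530
  Wq_B = Lq/λ = 0.025304/6.5 = 0.0038929
  W_B = Wq_B + 1/μ = 0.0038929 + 0.070423 = 0.07432

Since W_B = 0.07432 < W_A = 0.1053, Option B (multiple servers) has the shorter time in system.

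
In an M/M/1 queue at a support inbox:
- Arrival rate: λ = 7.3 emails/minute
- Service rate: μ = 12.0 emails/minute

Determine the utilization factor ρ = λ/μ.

Server utilization: ρ = λ/μ
ρ = 7.3/12.0 = 0.6083
The server is busy 60.83% of the time.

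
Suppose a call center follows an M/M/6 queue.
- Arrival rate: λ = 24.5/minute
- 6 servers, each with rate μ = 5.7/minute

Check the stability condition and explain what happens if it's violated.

Stability requires ρ = λ/(cμ) < 1
ρ = 24.5/(6 × 5.7) = 24.5/34.20 = 0.7164
Since 0.7164 < 1, the system is STABLE.
The servers are busy 71.64% of the time.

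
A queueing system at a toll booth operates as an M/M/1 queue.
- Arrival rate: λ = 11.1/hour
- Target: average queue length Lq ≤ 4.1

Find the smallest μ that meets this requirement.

For M/M/1: Lq = λ²/(μ(μ-λ))
Need Lq ≤ 4.1, i.e. μ(μ-λ) ≥ λ²/4.1
μ² - 11.1μ - 123.21/4.1 ≥ 0  →  μ² - 11.1μ - 30.05122 ≥ 0
Quadratic formula (positive root): μ = [λ + √(λ² + 4×30.05122)]/2
Discriminant: 123.21 + 4×30.05122 = 243.4149, √243.4149 = 15.6018
μ ≥ (11.1 + 15.6018)/2 = 13.3509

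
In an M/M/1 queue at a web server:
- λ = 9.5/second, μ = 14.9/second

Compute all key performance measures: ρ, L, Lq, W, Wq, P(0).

Step 1: ρ = λ/μ = 9.5/14.9 = 0.6376
Step 2: L = λ/(μ-λ) = 9.5/5.40 = 1.7593
Step 3: Lq = λ²/(μ(μ-λ)) = 90.25/(14.9×5.40) = 1.1217
Step 4: W = 1/(μ-λ) = 1/5.40 = 0.18519
Step 5: Wq = λ/(μ(μ-λ)) = 9.5/(14.9×5.40) = 0.1181
Step 6: P(0) = 1-ρ = 0.3624
Verify: L = λW = 9.5×0.18519 = 1.7593 ✔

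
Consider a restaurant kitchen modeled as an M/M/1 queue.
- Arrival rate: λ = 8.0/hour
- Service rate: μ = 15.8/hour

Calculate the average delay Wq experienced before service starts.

First, compute utilization: ρ = λ/μ = 8.0/15.8 = 0.5063
For M/M/1: Wq = λ/(μ(μ-λ))
Wq = 8.0/(15.8 × (15.8-8.0))
Wq = 8.0/(15.8 × 7.80)
Wq = 0.06491 hours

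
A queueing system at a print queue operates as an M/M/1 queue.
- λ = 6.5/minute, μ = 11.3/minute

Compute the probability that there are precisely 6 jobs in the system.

ρ = λ/μ = 6.5/11.3 = 0.5752
P(n) = (1-ρ)ρⁿ
P(6) = (1-0.5752) × 0.5752^6
P(6) = 0.4248 × 0.03622
P(6) = 0.01539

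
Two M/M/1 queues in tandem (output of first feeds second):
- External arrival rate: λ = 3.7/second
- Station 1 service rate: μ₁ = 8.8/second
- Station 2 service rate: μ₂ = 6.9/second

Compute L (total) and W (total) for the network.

By Jackson's theorem, each station behaves as independent M/M/1.
Station 1: ρ₁ = 3.7/8.8 = 0.4205, L₁ = ρ₁/(1-ρ₁) = λ/(μ₁-λ) = 3.7/5.10 = 0.725490
Station 2: ρ₂ = 3.7/6.9 = 0.5362, L₂ = ρ₂/(1-ρ₂) = λ/(μ₂-λ) = 3.7/3.20 = 1.15625
Total: L = L₁ + L₂ = 0.725490 + 1.15625 = 1.8817
W = L/λ = 1.8817/3.7 = 0.5086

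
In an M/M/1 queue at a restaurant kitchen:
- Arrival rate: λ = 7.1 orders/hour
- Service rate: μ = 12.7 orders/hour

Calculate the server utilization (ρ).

Server utilization: ρ = λ/μ
ρ = 7.1/12.7 = 0.5591
The server is busy 55.91% of the time.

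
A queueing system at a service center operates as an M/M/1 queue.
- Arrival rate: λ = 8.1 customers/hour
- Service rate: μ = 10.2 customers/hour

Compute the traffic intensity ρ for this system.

Server utilization: ρ = λ/μ
ρ = 8.1/10.2 = 0.7941
The server is busy 79.41% of the time.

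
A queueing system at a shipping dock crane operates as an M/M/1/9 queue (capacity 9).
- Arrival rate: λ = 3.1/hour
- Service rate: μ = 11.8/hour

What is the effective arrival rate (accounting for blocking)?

ρ = λ/μ = 3.1/11.8 = 0.26271
P₀ = (1-ρ)/(1-ρ^(K+1)) = (1-0.26271)/(1-0.26271^10) = 0.7373/1.0000 = 0.7373
P_K = P₀×ρ^K = 0.7373 × 0.26271^9 = 0.7373 × 0.000005961 = 0.000004395
λ_eff = λ(1-P_K) = 3.1 × (1 - 0.000004395) = 3.1 × 1.0000 = 3.1000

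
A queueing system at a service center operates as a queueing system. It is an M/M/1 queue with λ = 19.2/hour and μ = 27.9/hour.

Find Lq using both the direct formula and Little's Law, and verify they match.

Method 1 (direct): Lq = λ²/(μ(μ-λ)) = 368.64/(27.9 × 8.70) = 1.5187

Method 2 (Little's Law):
W = 1/(μ-λ) = 1/8.70 = 0.11494
Wq = W - 1/μ = 0.11494 - 0.035842 = 0.07910
Lq = λWq = 19.2 × 0.07910 = 1.5187 ✔ (matches Method 1)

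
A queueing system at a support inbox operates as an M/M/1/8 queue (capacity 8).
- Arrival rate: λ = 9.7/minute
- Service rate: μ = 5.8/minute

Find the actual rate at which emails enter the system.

ρ = λ/μ = 9.7/5.8 = 1.672414
P₀ = (1-ρ)/(1-ρ^(K+1)) = (1-1.672414)/(1-1.672414^9) = -0.6724/-101.3515 = 0.006634
P_K = P₀×ρ^K = 0.006634 × 1.672414^8 = 0.006634 × 61.1998 = 0.4060
λ_eff = λ(1-P_K) = 9.7 × (1 - 0.40603) = 9.7 × 0.59397 = 5.7615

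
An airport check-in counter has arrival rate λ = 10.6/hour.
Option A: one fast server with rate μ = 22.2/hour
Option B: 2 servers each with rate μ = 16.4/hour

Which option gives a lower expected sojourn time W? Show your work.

Option A: single server μ = 22.2 (M/M/1)
  ρ_A = 10.6/22.2 = 0.4775
  W_A = 1/(μ-λ) = 1/(22.2-10.6) = 1/11.60 = 0.08621

Option B: 2 servers μ = 16.4 (M/M/2)
  ρ_B = λ/(cμ) = 10.6/(2×16.4) = 0.3232
  Offered load a = λ/μ = cρ = 10.6/16.4 = 0.6463
  P₀ = [ Σₙ₌₀^1 aⁿ/n! + a^2/(2!(1-ρ)) ]⁻¹
  Σ = a^0/0! + a^1/1! = 1.0000 + 0.6463 = 1.6463
  a^2/(2!(1-ρ)) = 0.41776/(2 × 0.67683) = 0.3086
  P₀ = 1/(1.6463 + 0.3086) = 0.5115
  Lq = P₀·a^2·ρ / (2!(1-ρ)²) = 0.51152 × 0.41776 × 0.32317 / (2 × 0.45810) = 0.07538
  Wq_B = Lq/λ = 0.07538/10.6 = 0.007111
  W_B = Wq_B + 1/μ = 0.007111 + 0.06098 = 0.06809

Since W_B = 0.06809 < W_A = 0.08621, Option B (multiple servers) has the shorter time in system.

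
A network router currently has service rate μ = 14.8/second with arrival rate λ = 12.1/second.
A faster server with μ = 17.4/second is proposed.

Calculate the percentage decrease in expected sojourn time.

System 1: ρ₁ = 12.1/14.8 = 0.8176, W₁ = 1/(14.8-12.1) = 0.3704
System 2: ρ₂ = 12.1/17.4 = 0.6954, W₂ = 1/(17.4-12.1) = 0.1887
Improvement: (W₁-W₂)/W₁ = (0.3704-0.1887)/0.3704 = 49.06%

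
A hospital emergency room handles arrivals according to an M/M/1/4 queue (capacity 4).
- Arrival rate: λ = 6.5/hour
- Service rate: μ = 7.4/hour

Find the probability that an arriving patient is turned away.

ρ = λ/μ = 6.5/7.4 = 0.87838
P₀ = (1-ρ)/(1-ρ^(K+1)) = (1-0.87838)/(1-0.87838^5) = 0.1216/0.4771 = 0.2549
P_K = P₀×ρ^K = 0.2549 × 0.87838^4 = 0.2549 × 0.5953 = 0.1517
Blocking probability = 15.17%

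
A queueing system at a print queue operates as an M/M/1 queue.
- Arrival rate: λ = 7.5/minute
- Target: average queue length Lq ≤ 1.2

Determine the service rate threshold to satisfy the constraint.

For M/M/1: Lq = λ²/(μ(μ-λ))
Need Lq ≤ 1.2, i.e. μ(μ-λ) ≥ λ²/1.2
μ² - 7.5μ - 56.25/1.2 ≥ 0  →  μ² - 7.5μ - 46.8750 ≥ 0
Quadratic formula (positive root): μ = [λ + √(λ² + 4×46.8750)]/2
Discriminant: 56.25 + 4×46.8750 = 243.7500, √243.7500 = 15.61249
μ ≥ (7.5 + 15.61249)/2 = 11.5562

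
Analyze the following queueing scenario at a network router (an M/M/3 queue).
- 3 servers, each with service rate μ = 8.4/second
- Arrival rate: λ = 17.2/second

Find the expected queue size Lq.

Traffic intensity: ρ = λ/(cμ) = 17.2/(3×8.4) = 0.6825
Since ρ = 0.6825 < 1, system is stable.
Offered load a = λ/μ = cρ = 17.2/8.4 = 2.0476
P₀ = [ Σₙ₌₀^2 aⁿ/n! + a^3/(3!(1-ρ)) ]⁻¹
Σ = a^0/0! + a^1/1! + a^2/2! = 1.0000 + 2.0476 + 2.0964 = 5.1440
a^3/(3!(1-ρ)) = 8.5851/(6 × 0.31746) = 4.5072
P₀ = 1/(5.1440 + 4.5072) = 0.1036
Lq = P₀·a^3·ρ / (3!(1-ρ)²) = 0.103614 × 8.58514 × 0.682540 / (6 × 0.100781) = 1.0041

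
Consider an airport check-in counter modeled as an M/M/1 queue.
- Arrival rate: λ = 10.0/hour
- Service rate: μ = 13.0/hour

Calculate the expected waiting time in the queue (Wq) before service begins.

First, compute utilization: ρ = λ/μ = 10.0/13.0 = 0.7692
For M/M/1: Wq = λ/(μ(μ-λ))
Wq = 10.0/(13.0 × (13.0-10.0))
Wq = 10.0/(13.0 × 3.00)
Wq = 0.2564 hours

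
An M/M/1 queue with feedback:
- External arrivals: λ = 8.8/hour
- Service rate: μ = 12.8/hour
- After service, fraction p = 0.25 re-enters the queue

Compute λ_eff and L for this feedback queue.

Effective arrival rate: λ_eff = λ/(1-p) = 8.8/(1-0.25) = 8.8/0.75 = 11.733333
ρ = λ_eff/μ = 11.733333/12.8 = 0.916667
L = ρ/(1-ρ) = 0.916667/(1-0.916667) = 11.0000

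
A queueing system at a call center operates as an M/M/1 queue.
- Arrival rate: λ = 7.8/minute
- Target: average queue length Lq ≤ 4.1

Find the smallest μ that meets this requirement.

For M/M/1: Lq = λ²/(μ(μ-λ))
Need Lq ≤ 4.1, i.e. μ(μ-λ) ≥ λ²/4.1
μ² - 7.8μ - 60.84/4.1 ≥ 0  →  μ² - 7.8μ - 14.83902 ≥ 0
Quadratic formula (positive root): μ = [λ + √(λ² + 4×14.83902)]/2
Discriminant: 60.84 + 4×14.83902 = 120.1961, √120.1961 = 10.9634
μ ≥ (7.8 + 10.9634)/2 = 9.3817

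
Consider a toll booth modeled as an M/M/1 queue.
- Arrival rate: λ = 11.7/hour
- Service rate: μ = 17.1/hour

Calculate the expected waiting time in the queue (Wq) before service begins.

First, compute utilization: ρ = λ/μ = 11.7/17.1 = 0.6842
For M/M/1: Wq = λ/(μ(μ-λ))
Wq = 11.7/(17.1 × (17.1-11.7))
Wq = 11.7/(17.1 × 5.40)
Wq = 0.1267 hours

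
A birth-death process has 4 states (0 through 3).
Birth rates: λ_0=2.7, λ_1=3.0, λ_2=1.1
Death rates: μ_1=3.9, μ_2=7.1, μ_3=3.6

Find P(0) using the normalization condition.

Ratios P(n)/P(0) = (λ₀···λₙ₋₁)/(μ₁···μₙ):
P(1)/P(0) = (2.7)/(3.9) = 0.6923
P(2)/P(0) = (2.7×3.0)/(3.9×7.1) = 0.2925
P(3)/P(0) = (2.7×3.0×1.1)/(3.9×7.1×3.6) = 0.08938

Normalization: ∑ P(n) = 1
P(0) × (1.0000 + 0.6923 + 0.2925 + 0.08938) = 1
P(0) × 2.0742 = 1
P(0) = 1/2.0742 = 0.4821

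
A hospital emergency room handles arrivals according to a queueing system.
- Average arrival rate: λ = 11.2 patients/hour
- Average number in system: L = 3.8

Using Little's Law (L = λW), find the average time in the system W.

Little's Law: L = λW, so W = L/λ
W = 3.8/11.2 = 0.3393 hours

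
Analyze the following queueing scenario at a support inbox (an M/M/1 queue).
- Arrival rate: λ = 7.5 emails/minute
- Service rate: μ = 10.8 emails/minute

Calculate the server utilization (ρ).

Server utilization: ρ = λ/μ
ρ = 7.5/10.8 = 0.6944
The server is busy 69.44% of the time.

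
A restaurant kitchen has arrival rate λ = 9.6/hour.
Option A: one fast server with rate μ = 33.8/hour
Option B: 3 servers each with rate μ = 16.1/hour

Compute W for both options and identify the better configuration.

Option A: single server μ = 33.8 (M/M/1)
  ρ_A = 9.6/33.8 = 0.2840
  W_A = 1/(μ-λ) = 1/(33.8-9.6) = 1/24.20 = 0.04132

Option B: 3 servers μ = 16.1 (M/M/3)
  ρ_B = λ/(cμ) = 9.6/(3×16.1) = 0.1988
  Offered load a = λ/μ = cρ = 9.6/16.1 = 0.5963
  P₀ = [ Σₙ₌₀^2 aⁿ/n! + a^3/(3!(1-ρ)) ]⁻¹
  Σ = a^0/0! + a^1/1! + a^2/2! = 1.0000 + 0.59627 + 0.17777 = 1.7740
  a^3/(3!(1-ρ)) = 0.2120/(6 × 0.8012) = 0.04410
  P₀ = 1/(1.7740 + 0.04410) = 0.5500
  Lq = P₀·a^3·ρ / (3!(1-ρ)²) = 0.55001 × 0.21200 × 0.19876 / (6 × 0.64199) = 0.006017
  Wq_B = Lq/λ = 0.0060166/9.6 = 0.0006267
  W_B = Wq_B + 1/μ = 0.0006267 + 0.06211 = 0.06274

Since W_A = 0.04132 < W_B = 0.06274, Option A (single fast server) has the shorter time in system.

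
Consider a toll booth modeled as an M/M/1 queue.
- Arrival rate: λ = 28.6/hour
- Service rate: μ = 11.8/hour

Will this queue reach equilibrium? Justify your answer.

Stability requires ρ = λ/(cμ) < 1
ρ = 28.6/(1 × 11.8) = 28.6/11.80 = 2.4237
Since 2.4237 ≥ 1, the system is UNSTABLE.
Queue grows without bound. Need μ > λ = 28.6.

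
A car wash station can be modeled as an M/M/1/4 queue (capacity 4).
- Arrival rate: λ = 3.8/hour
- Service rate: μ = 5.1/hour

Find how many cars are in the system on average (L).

ρ = λ/μ = 3.8/5.1 = 0.7451
P₀ = (1-ρ)/(1-ρ^(K+1)) = (1-0.7451)/(1-0.7451^5) = 0.2549/0.7703 = 0.3309
P_K = P₀×ρ^K = 0.3309 × 0.7451^4 = 0.3309 × 0.3082 = 0.1020
L = ρ[1 - (K+1)ρ^K + Kρ^(K+1)] / [(1-ρ)(1-ρ^(K+1))]
L = 0.7451 × (1 - 5×0.308218 + 4×0.229653) / ((1 - 0.7451) × (1 - 0.229653)) = 1.4325 cars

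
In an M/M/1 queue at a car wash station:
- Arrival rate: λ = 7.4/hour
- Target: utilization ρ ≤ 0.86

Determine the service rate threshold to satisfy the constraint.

ρ = λ/μ, so μ = λ/ρ
μ ≥ 7.4/0.86 = 8.6047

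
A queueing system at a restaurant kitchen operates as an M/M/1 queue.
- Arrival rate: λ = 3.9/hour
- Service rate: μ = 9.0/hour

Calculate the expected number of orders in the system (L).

ρ = λ/μ = 3.9/9.0 = 0.4333
For M/M/1: L = λ/(μ-λ)
L = 3.9/(9.0-3.9) = 3.9/5.10
L = 0.7647 orders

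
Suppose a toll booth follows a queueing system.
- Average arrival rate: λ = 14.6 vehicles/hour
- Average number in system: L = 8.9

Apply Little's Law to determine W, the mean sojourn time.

Little's Law: L = λW, so W = L/λ
W = 8.9/14.6 = 0.6096 hours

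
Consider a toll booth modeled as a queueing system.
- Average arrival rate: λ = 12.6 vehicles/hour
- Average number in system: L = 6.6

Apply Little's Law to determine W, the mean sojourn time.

Little's Law: L = λW, so W = L/λ
W = 6.6/12.6 = 0.5238 hours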